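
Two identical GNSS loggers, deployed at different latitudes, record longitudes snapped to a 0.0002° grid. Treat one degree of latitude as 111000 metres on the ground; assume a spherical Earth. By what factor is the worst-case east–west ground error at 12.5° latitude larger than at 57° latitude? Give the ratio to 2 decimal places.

1.79

With a 0.0002° grid the true value lies within half a step, ±0.0002°/2 = ±0.0001°, of the stored one.
Error at 12.5° = 0.0001° × 111000 × cos 12.5° ≈ 11.1 × 0.9763 = 10.837 m.
At 57°: 0.0001° × 111000 × cos 57° = 0.0001 × 111000 × 0.5446 ≈ 6.0455 m.
The ratio reduces to cos 12.5° / cos 57° = 0.9763/0.5446 ≈ 1.7926.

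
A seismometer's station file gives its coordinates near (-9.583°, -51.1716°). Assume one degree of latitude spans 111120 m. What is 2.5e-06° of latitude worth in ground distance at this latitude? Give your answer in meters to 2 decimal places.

2.5e-06° × 111120 m/° = 0.2778 m.

0.28 meters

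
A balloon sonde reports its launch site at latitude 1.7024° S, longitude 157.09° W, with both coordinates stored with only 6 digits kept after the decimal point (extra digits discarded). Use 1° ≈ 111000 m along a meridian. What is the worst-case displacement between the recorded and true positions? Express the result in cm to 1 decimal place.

Truncating at 6 decimal places can drop up to a full unit in the last place, so each coordinate may be off by as much as 1e-06°.
N–S: 1e-06° × 111000 m/° = 0.111 m.
Longitude error → 1e-06 × 111000 × cos 1.7024° = 1e-06 × 111000 × 0.9996 ≈ 0.110951 m.
The two errors are perpendicular, so the maximum displacement is √(0.111² + 0.110951²) ≈ 0.156943 m.
That is 0.156943 m = 15.694 cm.

15.7 cm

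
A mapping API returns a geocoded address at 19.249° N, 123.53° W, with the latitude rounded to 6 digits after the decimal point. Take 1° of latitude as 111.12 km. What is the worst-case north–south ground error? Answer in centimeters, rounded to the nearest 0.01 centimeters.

5.56 centimeters

Rounding to 6 decimal places leaves the latitude within ±5e-07° of the true value.
North–south distance: 5e-07° × 111120 m/° = 0.05556 m.
That is 0.05556 m = 5.556 cm.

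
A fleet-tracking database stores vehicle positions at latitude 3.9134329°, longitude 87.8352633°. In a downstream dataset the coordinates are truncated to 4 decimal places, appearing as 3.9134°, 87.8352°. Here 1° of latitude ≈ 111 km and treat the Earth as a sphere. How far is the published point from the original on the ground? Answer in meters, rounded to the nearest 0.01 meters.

7.90 meters

Δlat = 3.9134329 − 3.9134 = +0.0000329°; Δlon = 87.8352633 − 87.8352 = +0.0000633°.
N–S: 0.0000329° × 111000 m/° = 3.6519 m.
E–W at 3.9134°: 0.0000633° × 111000 × cos 3.9134° = 0.0000633 × 111000 × 0.9977 ≈ 7.00992 m.
Combined displacement = (3.6519² + 7.00992²)^½ ≈ 7.90413 m.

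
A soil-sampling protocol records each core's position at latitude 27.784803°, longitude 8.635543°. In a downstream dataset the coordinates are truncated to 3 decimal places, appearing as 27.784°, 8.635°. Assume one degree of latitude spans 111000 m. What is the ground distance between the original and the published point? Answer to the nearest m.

104 m

Δlat = 27.784803 − 27.784 = +0.000803°; Δlon = 8.635543 − 8.635 = +0.000543°.
N–S: 0.000803° × 111000 m/° = 89.133 m.
E–W at 27.784°: 0.000543° × 111000 × cos 27.784° = 0.000543 × 111000 × 0.8847 ≈ 53.3242 m.
Combined displacement = (89.133² + 53.3242²)^½ ≈ 103.866 m.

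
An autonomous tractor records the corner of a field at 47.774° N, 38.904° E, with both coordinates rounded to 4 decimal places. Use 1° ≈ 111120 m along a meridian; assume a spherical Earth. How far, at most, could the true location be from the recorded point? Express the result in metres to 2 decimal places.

6.69 metres

Rounding to 4 decimal places leaves each coordinate within ±5e-05° of the true value.
North–south component: 5e-05° × 111120 = 5.556 m.
E–W at 47.774°: 5e-05° × 111120 × cos 47.774° = 5e-05 × 111120 × 0.6721 ≈ 3.73395 m.
Combining orthogonally: (5.556² + 3.73395²)^½ ≈ 6.69414 m.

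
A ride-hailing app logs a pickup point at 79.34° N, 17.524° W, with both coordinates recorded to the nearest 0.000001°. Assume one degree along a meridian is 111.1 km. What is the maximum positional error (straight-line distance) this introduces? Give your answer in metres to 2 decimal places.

0.06 metres

Rounding to 6 decimal places leaves each coordinate within ±5e-07° of the true value.
Latitude error → 5e-07 × 111100 = 0.05555 m along the meridian.
East–west component at 79.34°: 5e-07° × 111100 × cos 79.34° ≈ 5e-07 × 20551.3 ≈ 0.0102757 m.
The two errors are perpendicular, so the maximum displacement is √(0.05555² + 0.0102757²) ≈ 0.0564924 m.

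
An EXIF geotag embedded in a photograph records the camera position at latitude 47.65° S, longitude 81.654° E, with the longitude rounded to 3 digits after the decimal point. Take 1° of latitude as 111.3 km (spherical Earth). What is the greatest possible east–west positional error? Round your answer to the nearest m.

37 m

Rounding to 3 decimal places leaves the longitude within ±0.0005° of the true value.
One degree of longitude at 47.65° is 111300 × cos 47.65° ≈ 111300 × 0.6737 = 74978.1 m.
Maximum E–W displacement: 0.0005 × 74978.1 = 37.4891 m.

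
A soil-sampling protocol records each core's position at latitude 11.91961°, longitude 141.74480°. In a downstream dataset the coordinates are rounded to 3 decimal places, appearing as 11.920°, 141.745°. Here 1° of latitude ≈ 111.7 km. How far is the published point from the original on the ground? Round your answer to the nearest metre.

49 metres

The latitude changed by -0.00039° and the longitude by -0.00020°.
N–S: -0.00039° × 111700 m/° = -43.563 m.
East–west at this latitude: -0.00020° × 111700 × cos 11.92° ≈ -0.00020 × 109291 = -21.8583 m.
Hypotenuse of the two orthogonal shifts: √(43.563² + 21.8583²) = 48.7393 m.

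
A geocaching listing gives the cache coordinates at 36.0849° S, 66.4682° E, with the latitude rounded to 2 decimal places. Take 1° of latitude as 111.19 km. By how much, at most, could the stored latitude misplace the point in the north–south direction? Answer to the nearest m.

Rounding to 2 decimal places leaves the latitude within ±0.005° of the true value.
North–south distance: 0.005° × 111190 m/° = 555.95 m.

556 m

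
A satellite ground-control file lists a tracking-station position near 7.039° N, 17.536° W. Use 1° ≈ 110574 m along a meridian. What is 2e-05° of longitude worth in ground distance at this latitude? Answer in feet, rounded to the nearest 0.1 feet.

7.2 feet

2e-05° of longitude at 7.039° is 2e-05 × 110574 × cos 7.039° ≈ 2e-05 × 109741 = 2.19481 m.
Converting: 2.19481 m × 3.2808 ft/m ≈ 7.2008 ft.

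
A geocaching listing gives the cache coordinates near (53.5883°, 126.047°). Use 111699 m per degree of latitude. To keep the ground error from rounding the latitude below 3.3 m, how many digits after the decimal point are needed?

5 decimal places

One degree of latitude covers 111699 m.
With N decimal places the half-ulp bound is 0.5·10⁻ᴺ°, or 0.5·10⁻ᴺ × 111699 m on the ground.
Setting 55849.5 × 10⁻ᴺ ≤ 3.3 gives 10ᴺ ≥ 1.692e+04, i.e. N ≥ 4.23.
So 5 decimal places suffice (0.558 m); 4 would allow up to 5.58 m.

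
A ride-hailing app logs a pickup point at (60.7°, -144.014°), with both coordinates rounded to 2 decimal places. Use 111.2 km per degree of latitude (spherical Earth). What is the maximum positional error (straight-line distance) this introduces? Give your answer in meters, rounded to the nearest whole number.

619 meters

Rounding to 2 decimal places leaves each coordinate within ±0.005° of the true value.
North–south component: 0.005° × 111200 = 556 m.
E–W at 60.7°: 0.005° × 111200 × cos 60.7° = 0.005 × 111200 × 0.4894 ≈ 272.097 m.
Combining orthogonally: (556² + 272.097²)^½ ≈ 619.009 m.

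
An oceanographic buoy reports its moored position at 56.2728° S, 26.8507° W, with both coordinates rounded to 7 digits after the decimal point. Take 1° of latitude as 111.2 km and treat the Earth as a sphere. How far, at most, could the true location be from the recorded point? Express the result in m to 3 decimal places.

Rounding to 7 decimal places leaves each coordinate within ±5e-08° of the true value.
Latitude error → 5e-08 × 111200 = 0.00556 m along the meridian.
East–west component at 56.2728°: 5e-08° × 111200 × cos 56.2728° ≈ 5e-08 × 61742.6 ≈ 0.00308713 m.
Worst case both components are at the extreme and orthogonal: √(0.00556² + 0.00308713²) ≈ 0.00635956 m.

0.006 m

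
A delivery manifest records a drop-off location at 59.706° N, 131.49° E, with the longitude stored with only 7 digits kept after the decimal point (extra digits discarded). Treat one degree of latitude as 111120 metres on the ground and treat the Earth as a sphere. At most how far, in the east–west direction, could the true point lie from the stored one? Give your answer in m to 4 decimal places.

Truncating at 7 decimal places can drop up to a full unit in the last place, so the longitude may be off by as much as 1e-07°.
One degree of longitude at 59.706° is 111120 × cos 59.706° ≈ 111120 × 0.5044 = 56053.1 m.
East–west error: 1e-07° × 56053.1 m/° ≈ 0.00560531 m.

0.0056 m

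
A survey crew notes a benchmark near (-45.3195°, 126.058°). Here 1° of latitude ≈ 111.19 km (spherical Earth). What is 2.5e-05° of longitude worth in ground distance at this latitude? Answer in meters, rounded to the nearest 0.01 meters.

One degree of longitude here spans 111190 × cos 45.3195° = 111190 × 0.7032 ≈ 78183.6 m; 2.5e-05° of that is 1.95459 m.

1.95 meters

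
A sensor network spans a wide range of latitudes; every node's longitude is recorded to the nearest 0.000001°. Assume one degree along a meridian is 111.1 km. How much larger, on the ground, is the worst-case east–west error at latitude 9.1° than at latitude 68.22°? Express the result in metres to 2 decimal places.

0.03 metres

Rounding to 6 decimal places leaves the longitude within ±5e-07° of the true value.
Error at 9.1° = 5e-07° × 111100 × cos 9.1° ≈ 0.05555 × 0.9874 = 0.054851 m.
Error at 68.22° = 5e-07° × 111100 × cos 68.22° ≈ 0.05555 × 0.3710 = 0.020611 m.
Difference: 0.054851 − 0.020611 = 0.034239 m.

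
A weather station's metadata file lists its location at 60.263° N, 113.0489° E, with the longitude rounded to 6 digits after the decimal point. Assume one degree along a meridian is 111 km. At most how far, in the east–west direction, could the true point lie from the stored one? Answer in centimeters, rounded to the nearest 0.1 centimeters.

Rounding to 6 decimal places leaves the longitude within ±5e-07° of the true value.
Parallels shrink by cos φ, so at 60.263° a degree of longitude is 111000 × 0.4960 ≈ 55058.2 m.
East–west error: 5e-07° × 55058.2 m/° ≈ 0.0275291 m.
That is 0.0275291 m = 2.7529 cm.

2.8 centimeters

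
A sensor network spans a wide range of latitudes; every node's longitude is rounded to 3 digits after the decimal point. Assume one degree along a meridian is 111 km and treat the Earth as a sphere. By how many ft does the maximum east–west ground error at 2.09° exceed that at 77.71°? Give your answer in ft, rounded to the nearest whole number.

143 ft

Rounding to 3 decimal places leaves the longitude within ±0.0005° of the true value.
At 2.09°: 0.0005° × 111000 × cos 2.09° = 0.0005 × 111000 × 0.9993 ≈ 55.463 m.
Error at 77.71° = 0.0005° × 111000 × cos 77.71° ≈ 55.5 × 0.2129 = 11.814 m.
So the lower-latitude error exceeds the higher by 55.463 − 11.814 = 43.649 m.
Converting: 43.6494 m × 3.2808 ft/m ≈ 143.21 ft.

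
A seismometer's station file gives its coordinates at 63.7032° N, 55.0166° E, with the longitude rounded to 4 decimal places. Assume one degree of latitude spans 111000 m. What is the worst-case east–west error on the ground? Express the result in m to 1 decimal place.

Rounding to 4 decimal places leaves the longitude within ±5e-05° of the true value.
Parallels shrink by cos φ, so at 63.7032° a degree of longitude is 111000 × 0.4430 ≈ 49175.3 m.
East–west error: 5e-05° × 49175.3 m/° ≈ 2.45877 m.

2.5 m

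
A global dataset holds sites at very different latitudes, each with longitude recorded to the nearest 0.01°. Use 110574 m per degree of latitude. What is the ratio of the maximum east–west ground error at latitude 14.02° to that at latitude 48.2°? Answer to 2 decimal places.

Rounding to 2 decimal places leaves the longitude within ±0.005° of the true value.
Error at 14.02° = 0.005° × 110574 × cos 14.02° ≈ 552.87 × 0.9702 = 536.4 m.
Error at 48.2° = 0.005° × 110574 × cos 48.2° ≈ 552.87 × 0.6665 = 368.51 m.
The ratio reduces to cos 14.02° / cos 48.2° = 0.9702/0.6665 ≈ 1.4556.

1.46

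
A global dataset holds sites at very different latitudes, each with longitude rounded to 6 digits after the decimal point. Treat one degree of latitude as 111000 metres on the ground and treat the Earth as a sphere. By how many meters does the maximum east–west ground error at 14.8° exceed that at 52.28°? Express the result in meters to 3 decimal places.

0.020 meters

Rounding to 6 decimal places leaves the longitude within ±5e-07° of the true value.
At 14.8°: 5e-07° × 111000 × cos 14.8° = 5e-07 × 111000 × 0.9668 ≈ 0.053659 m.
At 52.28°: 5e-07° × 111000 × cos 52.28° = 5e-07 × 111000 × 0.6118 ≈ 0.033955 m.
Difference: 0.053659 − 0.033955 = 0.019704 m.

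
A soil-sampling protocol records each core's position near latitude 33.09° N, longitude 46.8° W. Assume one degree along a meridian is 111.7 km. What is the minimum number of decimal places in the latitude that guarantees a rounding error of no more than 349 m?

One degree of latitude covers 111700 m.
N decimal places → at most half a unit in the last place, 0.5 × 10⁻ᴺ° = 111700/2 × 10⁻ᴺ m.
Need 0.5 × 111700 × 10⁻ᴺ ≤ 349 → 10⁻ᴺ ≤ 6.249e-03, so N ≥ 2.20.
At 2 places the error can reach 558 m, but 3 places keeps it to 55.9 m.

3 decimal places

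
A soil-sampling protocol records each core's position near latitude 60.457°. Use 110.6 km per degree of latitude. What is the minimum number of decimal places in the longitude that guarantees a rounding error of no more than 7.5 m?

At 60.457° one degree of longitude covers 110600 × cos 60.457° ≈ 110600 × 0.4931 ≈ 54534.3 m.
Rounding to N decimal places gives at most 0.5 × 10⁻ᴺ degrees of error, i.e. 0.5 × 10⁻ᴺ × 54534.3 m.
Need 0.5 × 54534.3 × 10⁻ᴺ ≤ 7.5 → 10⁻ᴺ ≤ 2.751e-04, so N ≥ 3.56.
So 4 decimal places suffice (2.73 m); 3 would allow up to 27.3 m.

4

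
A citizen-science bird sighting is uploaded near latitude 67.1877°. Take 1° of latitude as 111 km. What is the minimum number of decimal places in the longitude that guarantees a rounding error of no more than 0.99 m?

5

At 67.1877° one degree of longitude covers 111000 × cos 67.1877° ≈ 111000 × 0.3877 ≈ 43036.2 m.
N decimal places → at most half a unit in the last place, 0.5 × 10⁻ᴺ° = 43036.2/2 × 10⁻ᴺ m.
Setting 21518.1 × 10⁻ᴺ ≤ 0.99 gives 10ᴺ ≥ 2.174e+04, i.e. N ≥ 4.34.
So 5 decimal places suffice (0.215 m); 4 would allow up to 2.15 m.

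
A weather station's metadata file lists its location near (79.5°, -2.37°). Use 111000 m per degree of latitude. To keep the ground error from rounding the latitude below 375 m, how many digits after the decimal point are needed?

One degree of latitude covers 111000 m.
With N decimal places the half-ulp bound is 0.5·10⁻ᴺ°, or 0.5·10⁻ᴺ × 111000 m on the ground.
Setting 55500 × 10⁻ᴺ ≤ 375 gives 10ᴺ ≥ 148, i.e. N ≥ 2.17.
At 2 places the error can reach 555 m, but 3 places keeps it to 55.5 m.

3 decimal places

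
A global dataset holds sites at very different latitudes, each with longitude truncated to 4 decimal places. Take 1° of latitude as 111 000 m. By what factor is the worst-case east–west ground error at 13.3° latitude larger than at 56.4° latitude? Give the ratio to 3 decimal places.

Truncating at 4 decimal places can drop up to a full unit in the last place, so the longitude may be off by as much as 0.0001°.
Error at 13.3° = 0.0001° × 111000 × cos 13.3° ≈ 11.1 × 0.9732 = 10.802 m.
Error at 56.4° = 0.0001° × 111000 × cos 56.4° ≈ 11.1 × 0.5534 = 6.1426 m.
The ratio reduces to cos 13.3° / cos 56.4° = 0.9732/0.5534 ≈ 1.7586.

1.759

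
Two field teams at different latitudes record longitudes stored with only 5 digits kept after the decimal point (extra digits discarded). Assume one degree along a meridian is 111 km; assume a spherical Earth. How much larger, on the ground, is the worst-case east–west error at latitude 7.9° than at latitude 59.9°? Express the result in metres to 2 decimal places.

Truncating at 5 decimal places can drop up to a full unit in the last place, so the longitude may be off by as much as 1e-05°.
Error at 7.9° = 1e-05° × 111000 × cos 7.9° ≈ 1.11 × 0.9905 = 1.0995 m.
At 59.9°: 1e-05° × 111000 × cos 59.9° = 1e-05 × 111000 × 0.5015 ≈ 0.55668 m.
Difference: 1.0995 − 0.55668 = 0.54279 m.

0.54 metres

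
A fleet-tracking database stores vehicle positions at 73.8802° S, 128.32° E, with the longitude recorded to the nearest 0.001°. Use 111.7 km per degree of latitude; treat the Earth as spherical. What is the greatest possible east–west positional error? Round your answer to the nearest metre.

Rounding to 3 decimal places leaves the longitude within ±0.0005° of the true value.
At latitude 73.8802° a degree of longitude spans 111700 m × cos 73.8802° = 111700 × 0.2776 ≈ 31013.1 m.
East–west error: 0.0005° × 31013.1 m/° ≈ 15.5066 m.

16 metres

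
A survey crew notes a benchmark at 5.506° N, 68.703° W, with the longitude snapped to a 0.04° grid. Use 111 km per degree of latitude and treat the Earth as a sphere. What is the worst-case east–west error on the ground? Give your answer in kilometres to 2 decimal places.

With a 0.04° grid the true value lies within half a step, ±0.04°/2 = ±0.02°, of the stored one.
One degree of longitude at 5.506° is 111000 × cos 5.506° ≈ 111000 × 0.9954 = 110488 m.
Maximum E–W displacement: 0.02 × 110488 = 2209.76 m.
That is 2209.76 m = 2.2098 km.

2.21 kilometres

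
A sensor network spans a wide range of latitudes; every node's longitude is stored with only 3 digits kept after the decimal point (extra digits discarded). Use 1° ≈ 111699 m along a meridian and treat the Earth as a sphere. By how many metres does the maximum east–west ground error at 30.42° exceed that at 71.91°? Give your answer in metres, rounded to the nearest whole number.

Truncating at 3 decimal places can drop up to a full unit in the last place, so the longitude may be off by as much as 0.001°.
Error at 30.42° = 0.001° × 111699 × cos 30.42° ≈ 111.7 × 0.8623 = 96.322 m.
Error at 71.91° = 0.001° × 111699 × cos 71.91° ≈ 111.7 × 0.3105 = 34.684 m.
So the lower-latitude error exceeds the higher by 96.322 − 34.684 = 61.638 m.

62 metres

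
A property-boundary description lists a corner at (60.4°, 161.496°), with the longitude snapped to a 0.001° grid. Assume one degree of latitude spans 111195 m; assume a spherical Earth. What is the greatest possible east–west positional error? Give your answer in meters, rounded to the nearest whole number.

27 meters

With a 0.001° grid the true value lies within half a step, ±0.001°/2 = ±0.0005°, of the stored one.
Parallels shrink by cos φ, so at 60.4° a degree of longitude is 111195 × 0.4939 ≈ 54923.9 m.
So at most 0.0005° × 54923.9 ≈ 27.4619 m east–west.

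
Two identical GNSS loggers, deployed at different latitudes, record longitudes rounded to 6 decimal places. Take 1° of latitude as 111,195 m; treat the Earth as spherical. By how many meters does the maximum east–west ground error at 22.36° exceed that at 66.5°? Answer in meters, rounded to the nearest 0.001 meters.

Rounding to 6 decimal places leaves the longitude within ±5e-07° of the true value.
Error at 22.36° = 5e-07° × 111195 × cos 22.36° ≈ 0.055597 × 0.9248 = 0.051417 m.
At 66.5°: 5e-07° × 111195 × cos 66.5° = 5e-07 × 111195 × 0.3987 ≈ 0.022169 m.
So the lower-latitude error exceeds the higher by 0.051417 − 0.022169 = 0.029248 m.

0.029 meters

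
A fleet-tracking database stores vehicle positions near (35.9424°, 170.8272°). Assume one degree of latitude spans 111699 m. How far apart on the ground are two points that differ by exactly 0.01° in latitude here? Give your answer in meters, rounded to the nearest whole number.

0.01° × 111699 m/° = 1116.99 m.

1117 meters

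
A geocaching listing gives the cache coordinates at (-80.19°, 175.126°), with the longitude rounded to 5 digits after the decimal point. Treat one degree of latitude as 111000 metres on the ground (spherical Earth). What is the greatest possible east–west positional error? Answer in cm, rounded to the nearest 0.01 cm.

9.46 cm

Rounding to 5 decimal places leaves the longitude within ±5e-06° of the true value.
Parallels shrink by cos φ, so at 80.19° a degree of longitude is 111000 × 0.1704 ≈ 18912.3 m.
Maximum E–W displacement: 5e-06 × 18912.3 = 0.0945617 m.
That is 0.0945617 m = 9.4562 cm.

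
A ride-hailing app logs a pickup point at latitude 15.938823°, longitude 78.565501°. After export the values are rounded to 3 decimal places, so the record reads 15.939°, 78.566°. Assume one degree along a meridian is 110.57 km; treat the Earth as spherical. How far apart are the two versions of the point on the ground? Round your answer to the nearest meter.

The latitude changed by -0.000177° and the longitude by -0.000499°.
North–south shift: -0.000177 × 110570 = -19.5709 m.
E–W at 15.939°: -0.000499° × 110570 × cos 15.939° = -0.000499 × 110570 × 0.9616 ≈ -53.0532 m.
Combined displacement = (19.5709² + 53.0532²)^½ ≈ 56.5479 m.

57 meters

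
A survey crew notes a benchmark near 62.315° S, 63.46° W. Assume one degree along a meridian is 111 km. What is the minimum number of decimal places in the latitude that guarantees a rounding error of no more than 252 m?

3 decimal places

One degree of latitude covers 111000 m.
Rounding to N decimal places gives at most 0.5 × 10⁻ᴺ degrees of error, i.e. 0.5 × 10⁻ᴺ × 111000 m.
Setting 55500 × 10⁻ᴺ ≤ 252 gives 10ᴺ ≥ 220.2, i.e. N ≥ 2.34.
At 2 places the error can reach 555 m, but 3 places keeps it to 55.5 m.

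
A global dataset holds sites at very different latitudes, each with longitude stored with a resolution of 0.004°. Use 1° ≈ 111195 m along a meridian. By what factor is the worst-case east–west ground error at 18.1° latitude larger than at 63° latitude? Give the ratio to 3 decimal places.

2.094

With a 0.004° grid the true value lies within half a step, ±0.004°/2 = ±0.002°, of the stored one.
At 18.1°: 0.002° × 111195 × cos 18.1° = 0.002 × 111195 × 0.9505 ≈ 211.39 m.
Error at 63° = 0.002° × 111195 × cos 63° ≈ 222.39 × 0.4540 = 100.96 m.
The ratio reduces to cos 18.1° / cos 63° = 0.9505/0.4540 ≈ 2.0937.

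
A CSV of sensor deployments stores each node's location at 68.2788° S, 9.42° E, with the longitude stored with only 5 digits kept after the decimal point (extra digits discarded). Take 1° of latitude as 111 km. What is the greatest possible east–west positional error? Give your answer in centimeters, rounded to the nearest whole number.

41 centimeters

Truncating at 5 decimal places can drop up to a full unit in the last place, so the longitude may be off by as much as 1e-05°.
One degree of longitude at 68.2788° is 111000 × cos 68.2788° ≈ 111000 × 0.3701 = 41080 m.
Maximum E–W displacement: 1e-05 × 41080 = 0.4108 m.
That is 0.4108 m = 41.08 cm.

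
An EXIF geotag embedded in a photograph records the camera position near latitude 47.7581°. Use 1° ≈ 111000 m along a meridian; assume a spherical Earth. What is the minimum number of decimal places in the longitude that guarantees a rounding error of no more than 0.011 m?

7

At 47.7581° one degree of longitude covers 111000 × cos 47.7581° ≈ 111000 × 0.6723 ≈ 74621.1 m.
With N decimal places the half-ulp bound is 0.5·10⁻ᴺ°, or 0.5·10⁻ᴺ × 74621.1 m on the ground.
Setting 37310.5 × 10⁻ᴺ ≤ 0.011 gives 10ᴺ ≥ 3.392e+06, i.e. N ≥ 6.53.
N = 6 would give 0.0373 m (too coarse); N = 7 gives 0.00373 m ≤ 0.011 m.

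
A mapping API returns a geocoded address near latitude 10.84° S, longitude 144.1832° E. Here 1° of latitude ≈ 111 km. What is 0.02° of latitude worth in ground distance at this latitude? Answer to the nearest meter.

2220 meters

0.02° × 111000 m/° = 2220 m.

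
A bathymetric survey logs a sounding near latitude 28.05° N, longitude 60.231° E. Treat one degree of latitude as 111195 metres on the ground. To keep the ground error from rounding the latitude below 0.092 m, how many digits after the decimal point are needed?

6 decimal places

One degree of latitude covers 111195 m.
Rounding to N decimal places gives at most 0.5 × 10⁻ᴺ degrees of error, i.e. 0.5 × 10⁻ᴺ × 111195 m.
Need 0.5 × 111195 × 10⁻ᴺ ≤ 0.092 → 10⁻ᴺ ≤ 1.655e-06, so N ≥ 5.78.
At 5 places the error can reach 0.556 m, but 6 places keeps it to 0.0556 m.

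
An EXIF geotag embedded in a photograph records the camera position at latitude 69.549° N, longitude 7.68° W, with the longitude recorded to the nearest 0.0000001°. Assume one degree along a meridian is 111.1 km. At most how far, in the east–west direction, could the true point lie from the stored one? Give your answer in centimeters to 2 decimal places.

Rounding to 7 decimal places leaves the longitude within ±5e-08° of the true value.
One degree of longitude at 69.549° is 111100 × cos 69.549° ≈ 111100 × 0.3494 = 38819 m.
So at most 5e-08° × 38819 ≈ 0.00194095 m east–west.
That is 0.00194095 m = 0.1941 cm.

0.19 centimeters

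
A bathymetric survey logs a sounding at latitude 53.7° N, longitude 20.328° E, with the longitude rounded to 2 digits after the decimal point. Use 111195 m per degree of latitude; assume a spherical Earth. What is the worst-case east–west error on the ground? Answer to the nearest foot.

1080 feet

Rounding to 2 decimal places leaves the longitude within ±0.005° of the true value.
Parallels shrink by cos φ, so at 53.7° a degree of longitude is 111195 × 0.5920 ≈ 65828.9 m.
East–west error: 0.005° × 65828.9 m/° ≈ 329.145 m.
Converting: 329.145 m × 3.2808 ft/m ≈ 1079.9 ft.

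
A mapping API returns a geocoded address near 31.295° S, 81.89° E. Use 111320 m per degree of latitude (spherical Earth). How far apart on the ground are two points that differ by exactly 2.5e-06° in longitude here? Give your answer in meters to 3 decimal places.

One degree of longitude here spans 111320 × cos 31.295° = 111320 × 0.8545 ≈ 95123.4 m; 2.5e-06° of that is 0.237809 m.

0.238 meters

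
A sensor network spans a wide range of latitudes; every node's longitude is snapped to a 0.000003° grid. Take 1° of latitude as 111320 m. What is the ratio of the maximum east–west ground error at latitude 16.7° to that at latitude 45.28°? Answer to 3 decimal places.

1.361

With a 0.000003° grid the true value lies within half a step, ±0.000003°/2 = ±1.5e-06°, of the stored one.
At 16.7°: 1.5e-06° × 111320 × cos 16.7° = 1.5e-06 × 111320 × 0.9578 ≈ 0.15994 m.
Error at 45.28° = 1.5e-06° × 111320 × cos 45.28° ≈ 0.16698 × 0.7036 = 0.11749 m.
The ratio reduces to cos 16.7° / cos 45.28° = 0.9578/0.7036 ≈ 1.3612.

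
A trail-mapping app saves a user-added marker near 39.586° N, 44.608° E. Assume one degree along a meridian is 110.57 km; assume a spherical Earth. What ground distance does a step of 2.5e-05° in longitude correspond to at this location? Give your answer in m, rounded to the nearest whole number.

2 m

One degree of longitude here spans 110570 × cos 39.586° = 110570 × 0.7707 ≈ 85212.9 m; 2.5e-05° of that is 2.13032 m.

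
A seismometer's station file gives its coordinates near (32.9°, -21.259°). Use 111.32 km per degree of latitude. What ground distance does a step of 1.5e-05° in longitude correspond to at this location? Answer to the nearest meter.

1.5e-05° of longitude at 32.9° is 1.5e-05 × 111320 × cos 32.9° ≈ 1.5e-05 × 93466.5 = 1.402 m.

1 meters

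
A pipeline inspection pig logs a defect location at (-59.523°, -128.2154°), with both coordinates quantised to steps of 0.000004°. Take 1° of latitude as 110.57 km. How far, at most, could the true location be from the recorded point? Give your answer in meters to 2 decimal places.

With a 0.000004° grid the true value lies within half a step, ±0.000004°/2 = ±2e-06°, of the stored one.
N–S: 2e-06° × 110570 m/° = 0.22114 m.
E–W at 59.523°: 2e-06° × 110570 × cos 59.523° = 2e-06 × 110570 × 0.5072 ≈ 0.112161 m.
Combining orthogonally: (0.22114² + 0.112161²)^½ ≈ 0.247957 m.

0.25 meters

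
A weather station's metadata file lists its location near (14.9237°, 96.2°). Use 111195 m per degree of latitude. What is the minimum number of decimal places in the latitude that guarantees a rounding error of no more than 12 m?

4 decimal places

One degree of latitude covers 111195 m.
With N decimal places the half-ulp bound is 0.5·10⁻ᴺ°, or 0.5·10⁻ᴺ × 111195 m on the ground.
Setting 55597.5 × 10⁻ᴺ ≤ 12 gives 10ᴺ ≥ 4633, i.e. N ≥ 3.67.
So 4 decimal places suffice (5.56 m); 3 would allow up to 55.6 m.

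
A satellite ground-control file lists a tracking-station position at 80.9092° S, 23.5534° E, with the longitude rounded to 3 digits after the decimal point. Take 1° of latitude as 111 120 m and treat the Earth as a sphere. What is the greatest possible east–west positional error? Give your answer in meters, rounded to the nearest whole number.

9 meters

Rounding to 3 decimal places leaves the longitude within ±0.0005° of the true value.
At latitude 80.9092° a degree of longitude spans 111120 m × cos 80.9092° = 111120 × 0.1580 ≈ 17556.9 m.
Maximum E–W displacement: 0.0005 × 17556.9 = 8.77845 m.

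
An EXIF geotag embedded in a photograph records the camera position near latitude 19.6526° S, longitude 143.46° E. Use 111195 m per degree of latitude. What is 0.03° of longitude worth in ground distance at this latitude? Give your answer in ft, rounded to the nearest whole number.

10307 ft

0.03° of longitude at 19.6526° is 0.03 × 111195 × cos 19.6526° ≈ 0.03 × 104718 = 3141.53 m.
Converting: 3141.53 m × 3.2808 ft/m ≈ 10307 ft.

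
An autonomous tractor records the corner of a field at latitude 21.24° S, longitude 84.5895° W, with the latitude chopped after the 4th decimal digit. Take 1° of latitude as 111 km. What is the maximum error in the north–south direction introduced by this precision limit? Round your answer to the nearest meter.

Truncating at 4 decimal places can drop up to a full unit in the last place, so the latitude may be off by as much as 0.0001°.
Along the meridian that is 0.0001° × 111000 m/° = 11.1 m.

11 meters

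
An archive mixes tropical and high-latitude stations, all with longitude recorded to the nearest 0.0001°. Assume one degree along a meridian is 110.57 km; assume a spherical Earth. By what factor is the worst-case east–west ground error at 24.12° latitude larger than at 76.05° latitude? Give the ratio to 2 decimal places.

Rounding to 4 decimal places leaves the longitude within ±5e-05° of the true value.
Error at 24.12° = 5e-05° × 110570 × cos 24.12° ≈ 5.5285 × 0.9127 = 5.0458 m.
Error at 76.05° = 5e-05° × 110570 × cos 76.05° ≈ 5.5285 × 0.2411 = 1.3328 m.
The ratio reduces to cos 24.12° / cos 76.05° = 0.9127/0.2411 ≈ 3.7859.

3.79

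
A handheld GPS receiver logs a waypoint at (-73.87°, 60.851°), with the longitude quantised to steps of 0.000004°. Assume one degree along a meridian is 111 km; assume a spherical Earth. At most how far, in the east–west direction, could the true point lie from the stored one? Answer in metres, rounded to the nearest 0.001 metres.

0.062 metres

With a 0.000004° grid the true value lies within half a step, ±0.000004°/2 = ±2e-06°, of the stored one.
Parallels shrink by cos φ, so at 73.87° a degree of longitude is 111000 × 0.2778 ≈ 30837.8 m.
East–west error: 2e-06° × 30837.8 m/° ≈ 0.0616755 m.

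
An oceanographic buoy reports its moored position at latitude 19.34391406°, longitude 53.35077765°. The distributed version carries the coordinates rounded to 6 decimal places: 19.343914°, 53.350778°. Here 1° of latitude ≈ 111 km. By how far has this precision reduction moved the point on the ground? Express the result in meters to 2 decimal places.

0.04 meters

Δlat = 19.34391406 − 19.343914 = +0.00000006°; Δlon = 53.35077765 − 53.350778 = -0.00000035°.
North–south shift: 0.00000006 × 111000 = 0.00666 m.
E–W at 19.3439°: -0.00000035° × 111000 × cos 19.3439° = -0.00000035 × 111000 × 0.9435 ≈ -0.0366568 m.
Combined displacement = (0.00666² + 0.0366568²)^½ ≈ 0.0372569 m.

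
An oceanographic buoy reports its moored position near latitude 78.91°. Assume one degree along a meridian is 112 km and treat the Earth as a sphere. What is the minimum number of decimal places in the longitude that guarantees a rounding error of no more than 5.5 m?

At 78.91° one degree of longitude covers 112000 × cos 78.91° ≈ 112000 × 0.1924 ≈ 21543.3 m.
With N decimal places the half-ulp bound is 0.5·10⁻ᴺ°, or 0.5·10⁻ᴺ × 21543.3 m on the ground.
Need 0.5 × 21543.3 × 10⁻ᴺ ≤ 5.5 → 10⁻ᴺ ≤ 5.106e-04, so N ≥ 3.29.
So 4 decimal places suffice (1.08 m); 3 would allow up to 10.8 m.

4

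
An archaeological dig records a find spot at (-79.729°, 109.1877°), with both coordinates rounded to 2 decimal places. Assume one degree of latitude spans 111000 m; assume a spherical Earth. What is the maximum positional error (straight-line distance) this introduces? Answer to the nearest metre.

Rounding to 2 decimal places leaves each coordinate within ±0.005° of the true value.
N–S: 0.005° × 111000 m/° = 555 m.
East–west component at 79.729°: 0.005° × 111000 × cos 79.729° ≈ 0.005 × 19791.8 ≈ 98.9588 m.
Combining orthogonally: (555² + 98.9588²)^½ ≈ 563.753 m.

564 metres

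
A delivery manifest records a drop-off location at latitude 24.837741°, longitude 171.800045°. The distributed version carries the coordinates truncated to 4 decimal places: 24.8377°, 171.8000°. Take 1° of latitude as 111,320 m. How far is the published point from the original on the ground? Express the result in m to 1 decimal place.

The latitude changed by +0.000041° and the longitude by +0.000045°.
N–S: 0.000041° × 111320 m/° = 4.56412 m.
East–west at this latitude: 0.000045° × 111320 × cos 24.8377° ≈ 0.000045 × 101023 = 4.54604 m.
Combined displacement = (4.56412² + 4.54604²)^½ ≈ 6.44187 m.

6.4 m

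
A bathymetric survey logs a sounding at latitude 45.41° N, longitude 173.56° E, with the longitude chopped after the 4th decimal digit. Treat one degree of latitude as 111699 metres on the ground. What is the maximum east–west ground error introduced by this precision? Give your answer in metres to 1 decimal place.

7.8 metres

Truncating at 4 decimal places can drop up to a full unit in the last place, so the longitude may be off by as much as 0.0001°.
At latitude 45.41° a degree of longitude spans 111699 m × cos 45.41° = 111699 × 0.7020 ≈ 78415.9 m.
East–west error: 0.0001° × 78415.9 m/° ≈ 7.84159 m.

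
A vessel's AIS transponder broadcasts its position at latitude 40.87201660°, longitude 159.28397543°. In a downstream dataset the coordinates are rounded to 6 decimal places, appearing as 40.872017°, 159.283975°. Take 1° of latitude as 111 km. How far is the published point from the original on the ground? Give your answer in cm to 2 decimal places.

5.72 cm

The latitude changed by -0.00000040° and the longitude by +0.00000043°.
North–south shift: -0.00000040 × 111000 = -0.0444 m.
E–W at 40.872°: 0.00000043° × 111000 × cos 40.872° = 0.00000043 × 111000 × 0.7562 ≈ 0.0360921 m.
Combined displacement = (0.0444² + 0.0360921²)^½ ≈ 0.0572189 m.
That is 0.0572189 m = 5.7219 cm.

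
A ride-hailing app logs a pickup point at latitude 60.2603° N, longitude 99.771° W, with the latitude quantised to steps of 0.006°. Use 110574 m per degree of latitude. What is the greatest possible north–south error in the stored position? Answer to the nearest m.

With a 0.006° grid the true value lies within half a step, ±0.006°/2 = ±0.003°, of the stored one.
So the N–S error is at most 0.003 × 110574 = 331.722 m.

332 m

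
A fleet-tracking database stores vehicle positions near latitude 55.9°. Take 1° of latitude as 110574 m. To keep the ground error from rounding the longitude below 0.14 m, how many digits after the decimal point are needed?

At 55.9° one degree of longitude covers 110574 × cos 55.9° ≈ 110574 × 0.5606 ≈ 61992.1 m.
N decimal places → at most half a unit in the last place, 0.5 × 10⁻ᴺ° = 61992.1/2 × 10⁻ᴺ m.
Setting 30996 × 10⁻ᴺ ≤ 0.14 gives 10ᴺ ≥ 2.214e+05, i.e. N ≥ 5.35.
N = 5 would give 0.31 m (too coarse); N = 6 gives 0.031 m ≤ 0.14 m.

6 decimal places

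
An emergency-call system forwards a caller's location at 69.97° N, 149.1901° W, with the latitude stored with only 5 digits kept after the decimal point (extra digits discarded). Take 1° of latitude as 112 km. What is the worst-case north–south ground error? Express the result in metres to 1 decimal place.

Truncating at 5 decimal places can drop up to a full unit in the last place, so the latitude may be off by as much as 1e-05°.
Along the meridian that is 1e-05° × 112000 m/° = 1.12 m.

1.1 metres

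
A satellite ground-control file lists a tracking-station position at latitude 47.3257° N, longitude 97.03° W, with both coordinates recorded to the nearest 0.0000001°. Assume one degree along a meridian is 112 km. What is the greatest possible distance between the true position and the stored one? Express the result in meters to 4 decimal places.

Rounding to 7 decimal places leaves each coordinate within ±5e-08° of the true value.
North–south component: 5e-08° × 112000 = 0.0056 m.
E–W at 47.3257°: 5e-08° × 112000 × cos 47.3257° = 5e-08 × 112000 × 0.6778 ≈ 0.00379585 m.
The two errors are perpendicular, so the maximum displacement is √(0.0056² + 0.00379585²) ≈ 0.00676524 m.

0.0068 meters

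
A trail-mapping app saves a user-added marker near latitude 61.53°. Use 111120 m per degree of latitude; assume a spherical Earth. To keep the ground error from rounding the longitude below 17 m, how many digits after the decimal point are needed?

At 61.53° one degree of longitude covers 111120 × cos 61.53° ≈ 111120 × 0.4767 ≈ 52970.7 m.
Rounding to N decimal places gives at most 0.5 × 10⁻ᴺ degrees of error, i.e. 0.5 × 10⁻ᴺ × 52970.7 m.
Setting 26485.4 × 10⁻ᴺ ≤ 17 gives 10ᴺ ≥ 1558, i.e. N ≥ 3.19.
N = 3 would give 26.5 m (too coarse); N = 4 gives 2.65 m ≤ 17 m.

4 decimal places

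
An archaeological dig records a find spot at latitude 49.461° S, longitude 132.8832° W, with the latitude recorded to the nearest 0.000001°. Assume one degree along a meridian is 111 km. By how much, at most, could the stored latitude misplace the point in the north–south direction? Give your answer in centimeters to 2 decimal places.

Rounding to 6 decimal places leaves the latitude within ±5e-07° of the true value.
Along the meridian that is 5e-07° × 111000 m/° = 0.0555 m.
That is 0.0555 m = 5.55 cm.

5.55 centimeters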